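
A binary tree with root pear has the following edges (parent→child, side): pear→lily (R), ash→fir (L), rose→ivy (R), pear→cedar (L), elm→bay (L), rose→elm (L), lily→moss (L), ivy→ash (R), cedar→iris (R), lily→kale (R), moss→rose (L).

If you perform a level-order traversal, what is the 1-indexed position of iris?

4

Level-order visits nodes level by level from the root, left to right within each level.
Level 0: pear
Level 1: cedar, lily
Level 2: iris, moss, kale
Level 3: rose
Level 4: elm, ivy
Level 5: bay, ash
Level 6: fir
Full level-order sequence: pear, cedar, lily, iris, moss, kale, rose, elm, ivy, bay, ash, fir.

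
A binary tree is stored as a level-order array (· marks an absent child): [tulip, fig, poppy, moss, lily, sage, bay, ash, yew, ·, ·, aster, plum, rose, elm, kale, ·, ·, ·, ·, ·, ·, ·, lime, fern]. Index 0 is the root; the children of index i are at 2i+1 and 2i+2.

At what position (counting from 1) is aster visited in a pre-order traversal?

10

Pre-order visits the node, then its left subtree, then its right subtree.
Visit tulip.
At tulip: go left to fig.
  Visit fig.
  At fig: go left to moss.
    Visit moss.
    At moss: go left to ash.
      Visit ash.
      At ash: go left to kale.
        kale is a leaf — visit kale.
      At ash: no right child.
    At moss: go right to yew.
      yew is a leaf — visit yew.
  At fig: go right to lily.
    lily is a leaf — visit lily.
At tulip: go right to poppy.
  Visit poppy.
  At poppy: go left to sage.
    Visit sage.
    At sage: go left to aster.
      Visit aster.
      At aster: go left to lime.
        lime is a leaf — visit lime.
      At aster: go right to fern.
        fern is a leaf — visit fern.
    At sage: go right to plum.
      plum is a leaf — visit plum.
  At poppy: go right to bay.
    Visit bay.
    At bay: go left to rose.
      rose is a leaf — visit rose.
    At bay: go right to elm.
      elm is a leaf — visit elm.
Full pre-order sequence: tulip, fig, moss, ash, kale, yew, lily, poppy, sage, aster, lime, fern, plum, bay, rose, elm.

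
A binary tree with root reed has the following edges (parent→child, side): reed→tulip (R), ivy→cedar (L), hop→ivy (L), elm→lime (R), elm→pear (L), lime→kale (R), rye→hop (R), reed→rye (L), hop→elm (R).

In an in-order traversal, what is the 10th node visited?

In-order visits the left subtree, then the node, then the right subtree.
At reed: go left to rye.
  At rye: no left child.
  Visit rye.
  At rye: go right to hop.
    At hop: go left to ivy.
      At ivy: go left to cedar.
        cedar is a leaf — visit cedar.
      Visit ivy.
      At ivy: no right child.
    Visit hop.
    At hop: go right to elm.
      At elm: go left to pear.
        pear is a leaf — visit pear.
      Visit elm.
      At elm: go right to lime.
        At lime: no left child.
        Visit lime.
        At lime: go right to kale.
          kale is a leaf — visit kale.
Visit reed.
At reed: go right to tulip.
  tulip is a leaf — visit tulip.
Full in-order sequence: rye, cedar, ivy, hop, pear, elm, lime, kale, reed, tulip.

tulip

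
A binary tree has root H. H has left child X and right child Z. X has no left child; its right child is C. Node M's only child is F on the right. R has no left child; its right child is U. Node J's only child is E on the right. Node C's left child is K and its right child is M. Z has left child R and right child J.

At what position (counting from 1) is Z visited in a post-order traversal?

10

Post-order visits the left subtree, then the right subtree, then the node.
At H: go left to X.
  At X: no left child.
  At X: go right to C.
    At C: go left to K.
      K is a leaf — visit K.
    At C: go right to M.
      At M: no left child.
      At M: go right to F.
        F is a leaf — visit F.
      Visit M.
    Visit C.
  Visit X.
At H: go right to Z.
  At Z: go left to R.
    At R: no left child.
    At R: go right to U.
      U is a leaf — visit U.
    Visit R.
  At Z: go right to J.
    At J: no left child.
    At J: go right to E.
      E is a leaf — visit E.
    Visit J.
  Visit Z.
Visit H.
Full post-order sequence: K, F, M, C, X, U, R, E, J, Z, H.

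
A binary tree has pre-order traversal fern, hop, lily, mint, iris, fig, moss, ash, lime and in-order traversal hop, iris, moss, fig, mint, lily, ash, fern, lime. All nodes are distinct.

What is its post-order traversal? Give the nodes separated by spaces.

moss fig iris mint ash lily hop lime fern

The first element of pre-order is the root; it splits in-order into left and right subtrees.
Root fern: left subtree has 7 nodes {hop, iris, moss, fig, mint, lily, ash}, right has 1 {lime}.
  Root hop: left subtree has 0 nodes { }, right has 6 {iris, moss, fig, mint, lily, ash}.
    Root lily: left subtree has 4 nodes {iris, moss, fig, mint}, right has 1 {ash}.
      Root mint: left subtree has 3 nodes {iris, moss, fig}, right has 0 { }.
        Root iris: left subtree has 0 nodes { }, right has 2 {moss, fig}.
          Root fig: left subtree has 1 node {moss}, right has 0 { }.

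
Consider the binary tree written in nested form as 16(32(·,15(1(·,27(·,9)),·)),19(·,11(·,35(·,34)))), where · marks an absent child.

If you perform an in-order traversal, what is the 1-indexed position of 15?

In-order visits the left subtree, then the node, then the right subtree.
At 16: go left to 32.
  At 32: no left child.
  Visit 32.
  At 32: go right to 15.
    At 15: go left to 1.
      At 1: no left child.
      Visit 1.
      At 1: go right to 27.
        At 27: no left child.
        Visit 27.
        At 27: go right to 9.
          9 is a leaf — visit 9.
    Visit 15.
    At 15: no right child.
Visit 16.
At 16: go right to 19.
  At 19: no left child.
  Visit 19.
  At 19: go right to 11.
    At 11: no left child.
    Visit 11.
    At 11: go right to 35.
      At 35: no left child.
      Visit 35.
      At 35: go right to 34.
        34 is a leaf — visit 34.
Full in-order sequence: 32, 1, 27, 9, 15, 16, 19, 11, 35, 34.

5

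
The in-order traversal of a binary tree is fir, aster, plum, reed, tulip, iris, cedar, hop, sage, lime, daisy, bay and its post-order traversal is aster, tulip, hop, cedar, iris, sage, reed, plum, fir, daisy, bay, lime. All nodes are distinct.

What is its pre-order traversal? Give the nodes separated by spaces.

The last element of post-order is the root; it splits in-order into left and right subtrees.
Root lime: left subtree has 9 nodes {fir, aster, plum, reed, tulip, iris, cedar, hop, sage}, right has 2 {daisy, bay}.
  Root fir: left subtree has 0 nodes { }, right has 8 {aster, plum, reed, tulip, iris, cedar, hop, sage}.
    Root plum: left subtree has 1 node {aster}, right has 6 {reed, tulip, iris, cedar, hop, sage}.
      Root reed: left subtree has 0 nodes { }, right has 5 {tulip, iris, cedar, hop, sage}.
        Root sage: left subtree has 4 nodes {tulip, iris, cedar, hop}, right has 0 { }.
          Root iris: left subtree has 1 node {tulip}, right has 2 {cedar, hop}.
            Root cedar: left subtree has 0 nodes { }, right has 1 {hop}.
  Root bay: left subtree has 1 node {daisy}, right has 0 { }.

lime fir plum aster reed sage iris tulip cedar hop bay daisy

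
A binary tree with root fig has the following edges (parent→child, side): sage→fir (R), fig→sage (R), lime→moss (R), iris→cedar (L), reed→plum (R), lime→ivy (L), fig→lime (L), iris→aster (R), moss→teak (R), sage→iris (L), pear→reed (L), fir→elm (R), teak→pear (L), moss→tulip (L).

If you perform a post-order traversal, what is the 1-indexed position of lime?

8

Post-order visits the left subtree, then the right subtree, then the node.
At fig: go left to lime.
  At lime: go left to ivy.
    ivy is a leaf — visit ivy.
  At lime: go right to moss.
    At moss: go left to tulip.
      tulip is a leaf — visit tulip.
    At moss: go right to teak.
      At teak: go left to pear.
        At pear: go left to reed.
          At reed: no left child.
          At reed: go right to plum.
            plum is a leaf — visit plum.
          Visit reed.
        At pear: no right child.
        Visit pear.
      At teak: no right child.
      Visit teak.
    Visit moss.
  Visit lime.
At fig: go right to sage.
  At sage: go left to iris.
    At iris: go left to cedar.
      cedar is a leaf — visit cedar.
    At iris: go right to aster.
      aster is a leaf — visit aster.
    Visit iris.
  At sage: go right to fir.
    At fir: no left child.
    At fir: go right to elm.
      elm is a leaf — visit elm.
    Visit fir.
  Visit sage.
Visit fig.
Full post-order sequence: ivy, tulip, plum, reed, pear, teak, moss, lime, cedar, aster, iris, elm, fir, sage, fig.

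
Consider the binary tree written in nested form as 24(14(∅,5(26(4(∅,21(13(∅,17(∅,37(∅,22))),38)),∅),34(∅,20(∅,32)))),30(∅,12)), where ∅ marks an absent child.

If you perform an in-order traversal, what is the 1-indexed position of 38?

In-order visits the left subtree, then the node, then the right subtree.
At 24: go left to 14.
  At 14: no left child.
  Visit 14.
  At 14: go right to 5.
    At 5: go left to 26.
      At 26: go left to 4.
        At 4: no left child.
        Visit 4.
        At 4: go right to 21.
          At 21: go left to 13.
            At 13: no left child.
            Visit 13.
            At 13: go right to 17.
              At 17: no left child.
              Visit 17.
              At 17: go right to 37.
                At 37: no left child.
                Visit 37.
                At 37: go right to 22.
                  22 is a leaf — visit 22.
          Visit 21.
          At 21: go right to 38.
            38 is a leaf — visit 38.
      Visit 26.
      At 26: no right child.
    Visit 5.
    At 5: go right to 34.
      At 34: no left child.
      Visit 34.
      At 34: go right to 20.
        At 20: no left child.
        Visit 20.
        At 20: go right to 32.
          32 is a leaf — visit 32.
Visit 24.
At 24: go right to 30.
  At 30: no left child.
  Visit 30.
  At 30: go right to 12.
    12 is a leaf — visit 12.
Full in-order sequence: 14, 4, 13, 17, 37, 22, 21, 38, 26, 5, 34, 20, 32, 24, 30, 12.

8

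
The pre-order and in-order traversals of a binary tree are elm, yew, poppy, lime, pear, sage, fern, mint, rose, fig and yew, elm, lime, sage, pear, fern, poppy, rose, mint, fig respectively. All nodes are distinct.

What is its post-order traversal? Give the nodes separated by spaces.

The first element of pre-order is the root; it splits in-order into left and right subtrees.
Root elm: left subtree has 1 node {yew}, right has 8 {lime, sage, pear, fern, poppy, rose, mint, fig}.
  Root poppy: left subtree has 4 nodes {lime, sage, pear, fern}, right has 3 {rose, mint, fig}.
    Root lime: left subtree has 0 nodes { }, right has 3 {sage, pear, fern}.
      Root pear: left subtree has 1 node {sage}, right has 1 {fern}.
    Root mint: left subtree has 1 node {rose}, right has 1 {fig}.

yew sage fern pear lime rose fig mint poppy elm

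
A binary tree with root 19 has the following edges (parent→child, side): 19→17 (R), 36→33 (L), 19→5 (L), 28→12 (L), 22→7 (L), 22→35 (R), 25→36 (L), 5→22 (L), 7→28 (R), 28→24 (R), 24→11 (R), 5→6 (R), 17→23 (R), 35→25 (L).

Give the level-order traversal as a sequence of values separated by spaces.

19 5 17 22 6 23 7 35 28 25 12 24 36 11 33

Level-order visits nodes level by level from the root, left to right within each level.
Level 0: 19
Level 1: 5, 17
Level 2: 22, 6, 23
Level 3: 7, 35
Level 4: 28, 25
Level 5: 12, 24, 36
Level 6: 11, 33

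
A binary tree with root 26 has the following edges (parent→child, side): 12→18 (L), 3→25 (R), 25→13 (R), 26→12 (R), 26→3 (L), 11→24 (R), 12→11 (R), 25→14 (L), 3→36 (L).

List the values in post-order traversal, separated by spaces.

36 14 13 25 3 18 24 11 12 26

Post-order visits the left subtree, then the right subtree, then the node.
At 26: go left to 3.
  At 3: go left to 36.
    36 is a leaf — visit 36.
  At 3: go right to 25.
    At 25: go left to 14.
      14 is a leaf — visit 14.
    At 25: go right to 13.
      13 is a leaf — visit 13.
    Visit 25.
  Visit 3.
At 26: go right to 12.
  At 12: go left to 18.
    18 is a leaf — visit 18.
  At 12: go right to 11.
    At 11: no left child.
    At 11: go right to 24.
      24 is a leaf — visit 24.
    Visit 11.
  Visit 12.
Visit 26.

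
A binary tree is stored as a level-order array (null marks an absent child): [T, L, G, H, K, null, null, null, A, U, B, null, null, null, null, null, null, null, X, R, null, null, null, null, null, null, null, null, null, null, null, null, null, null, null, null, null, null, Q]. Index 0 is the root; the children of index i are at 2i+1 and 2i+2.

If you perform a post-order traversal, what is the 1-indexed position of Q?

Post-order visits the left subtree, then the right subtree, then the node.
At T: go left to L.
  At L: go left to H.
    At H: no left child.
    At H: go right to A.
      At A: no left child.
      At A: go right to X.
        At X: no left child.
        At X: go right to Q.
          Q is a leaf — visit Q.
        Visit X.
      Visit A.
    Visit H.
  At L: go right to K.
    At K: go left to U.
      At U: go left to R.
        R is a leaf — visit R.
      At U: no right child.
      Visit U.
    At K: go right to B.
      B is a leaf — visit B.
    Visit K.
  Visit L.
At T: go right to G.
  G is a leaf — visit G.
Visit T.
Full post-order sequence: Q, X, A, H, R, U, B, K, L, G, T.

1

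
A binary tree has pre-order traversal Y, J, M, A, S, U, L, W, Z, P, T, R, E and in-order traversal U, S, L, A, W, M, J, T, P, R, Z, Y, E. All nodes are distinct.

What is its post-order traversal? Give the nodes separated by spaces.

U L S W A M T R P Z J E Y

The first element of pre-order is the root; it splits in-order into left and right subtrees.
Root Y: left subtree has 11 nodes {U, S, L, A, W, M, J, T, P, R, Z}, right has 1 {E}.
  Root J: left subtree has 6 nodes {U, S, L, A, W, M}, right has 4 {T, P, R, Z}.
    Root M: left subtree has 5 nodes {U, S, L, A, W}, right has 0 { }.
      Root A: left subtree has 3 nodes {U, S, L}, right has 1 {W}.
        Root S: left subtree has 1 node {U}, right has 1 {L}.
    Root Z: left subtree has 3 nodes {T, P, R}, right has 0 { }.
      Root P: left subtree has 1 node {T}, right has 1 {R}.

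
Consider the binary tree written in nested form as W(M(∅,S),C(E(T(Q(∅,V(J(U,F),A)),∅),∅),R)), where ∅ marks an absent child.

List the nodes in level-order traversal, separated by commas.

W, M, C, S, E, R, T, Q, V, J, A, U, F

Level-order visits nodes level by level from the root, left to right within each level.
Level 0: W
Level 1: M, C
Level 2: S, E, R
Level 3: T
Level 4: Q
Level 5: V
Level 6: J, A
Level 7: U, F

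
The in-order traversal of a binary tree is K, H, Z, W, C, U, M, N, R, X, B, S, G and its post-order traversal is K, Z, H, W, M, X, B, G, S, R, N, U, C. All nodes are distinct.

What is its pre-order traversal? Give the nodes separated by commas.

C, W, H, K, Z, U, N, M, R, S, B, X, G

The last element of post-order is the root; it splits in-order into left and right subtrees.
Root C: left subtree has 4 nodes {K, H, Z, W}, right has 8 {U, M, N, R, X, B, S, G}.
  Root W: left subtree has 3 nodes {K, H, Z}, right has 0 { }.
    Root H: left subtree has 1 node {K}, right has 1 {Z}.
  Root U: left subtree has 0 nodes { }, right has 7 {M, N, R, X, B, S, G}.
    Root N: left subtree has 1 node {M}, right has 5 {R, X, B, S, G}.
      Root R: left subtree has 0 nodes { }, right has 4 {X, B, S, G}.
        Root S: left subtree has 2 nodes {X, B}, right has 1 {G}.
          Root B: left subtree has 1 node {X}, right has 0 { }.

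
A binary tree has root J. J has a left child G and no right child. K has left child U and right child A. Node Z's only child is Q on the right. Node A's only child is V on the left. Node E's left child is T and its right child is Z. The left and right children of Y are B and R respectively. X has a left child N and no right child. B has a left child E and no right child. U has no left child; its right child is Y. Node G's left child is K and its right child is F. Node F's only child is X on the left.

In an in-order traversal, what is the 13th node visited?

In-order visits the left subtree, then the node, then the right subtree.
At J: go left to G.
  At G: go left to K.
    At K: go left to U.
      At U: no left child.
      Visit U.
      At U: go right to Y.
        At Y: go left to B.
          At B: go left to E.
            At E: go left to T.
              T is a leaf — visit T.
            Visit E.
            At E: go right to Z.
              At Z: no left child.
              Visit Z.
              At Z: go right to Q.
                Q is a leaf — visit Q.
          Visit B.
          At B: no right child.
        Visit Y.
        At Y: go right to R.
          R is a leaf — visit R.
    Visit K.
    At K: go right to A.
      At A: go left to V.
        V is a leaf — visit V.
      Visit A.
      At A: no right child.
  Visit G.
  At G: go right to F.
    At F: go left to X.
      At X: go left to N.
        N is a leaf — visit N.
      Visit X.
      At X: no right child.
    Visit F.
    At F: no right child.
Visit J.
At J: no right child.
Full in-order sequence: U, T, E, Z, Q, B, Y, R, K, V, A, G, N, X, F, J.

N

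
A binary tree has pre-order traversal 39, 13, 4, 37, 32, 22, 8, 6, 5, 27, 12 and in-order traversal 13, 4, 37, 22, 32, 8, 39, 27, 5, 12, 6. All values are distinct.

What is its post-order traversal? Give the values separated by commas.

The first element of pre-order is the root; it splits in-order into left and right subtrees.
Root 39: left subtree has 6 nodes {13, 4, 37, 22, 32, 8}, right has 4 {27, 5, 12, 6}.
  Root 13: left subtree has 0 nodes { }, right has 5 {4, 37, 22, 32, 8}.
    Root 4: left subtree has 0 nodes { }, right has 4 {37, 22, 32, 8}.
      Root 37: left subtree has 0 nodes { }, right has 3 {22, 32, 8}.
        Root 32: left subtree has 1 node {22}, right has 1 {8}.
  Root 6: left subtree has 3 nodes {27, 5, 12}, right has 0 { }.
    Root 5: left subtree has 1 node {27}, right has 1 {12}.

22, 8, 32, 37, 4, 13, 27, 12, 5, 6, 39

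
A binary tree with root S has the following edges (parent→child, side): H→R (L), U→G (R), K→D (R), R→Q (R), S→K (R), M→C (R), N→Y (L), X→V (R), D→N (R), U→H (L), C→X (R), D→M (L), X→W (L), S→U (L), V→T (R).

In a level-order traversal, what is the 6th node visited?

D

Level-order visits nodes level by level from the root, left to right within each level.
Level 0: S
Level 1: U, K
Level 2: H, G, D
Level 3: R, M, N
Level 4: Q, C, Y
Level 5: X
Level 6: W, V
Level 7: T
Full level-order sequence: S, U, K, H, G, D, R, M, N, Q, C, Y, X, W, V, T.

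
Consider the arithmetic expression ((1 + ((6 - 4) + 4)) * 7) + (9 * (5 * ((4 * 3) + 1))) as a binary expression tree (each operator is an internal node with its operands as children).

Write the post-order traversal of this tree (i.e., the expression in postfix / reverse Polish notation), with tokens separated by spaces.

Post-order on an expression tree gives postfix notation: for each operator, emit left operand, right operand, then the operator.

1 6 4 - 4 + + 7 * 9 5 4 3 * 1 + * * +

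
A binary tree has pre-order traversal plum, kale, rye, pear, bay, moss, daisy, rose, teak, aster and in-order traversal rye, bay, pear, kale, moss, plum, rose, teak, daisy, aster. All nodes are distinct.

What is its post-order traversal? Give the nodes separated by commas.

The first element of pre-order is the root; it splits in-order into left and right subtrees.
Root plum: left subtree has 5 nodes {rye, bay, pear, kale, moss}, right has 4 {rose, teak, daisy, aster}.
  Root kale: left subtree has 3 nodes {rye, bay, pear}, right has 1 {moss}.
    Root rye: left subtree has 0 nodes { }, right has 2 {bay, pear}.
      Root pear: left subtree has 1 node {bay}, right has 0 { }.
  Root daisy: left subtree has 2 nodes {rose, teak}, right has 1 {aster}.
    Root rose: left subtree has 0 nodes { }, right has 1 {teak}.

bay, pear, rye, moss, kale, teak, rose, aster, daisy, plum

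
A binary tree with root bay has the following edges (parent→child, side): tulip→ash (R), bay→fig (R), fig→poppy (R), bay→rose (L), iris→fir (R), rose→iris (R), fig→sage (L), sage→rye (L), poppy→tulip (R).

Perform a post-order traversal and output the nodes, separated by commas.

fir, iris, rose, rye, sage, ash, tulip, poppy, fig, bay

Post-order visits the left subtree, then the right subtree, then the node.
At bay: go left to rose.
  At rose: no left child.
  At rose: go right to iris.
    At iris: no left child.
    At iris: go right to fir.
      fir is a leaf — visit fir.
    Visit iris.
  Visit rose.
At bay: go right to fig.
  At fig: go left to sage.
    At sage: go left to rye.
      rye is a leaf — visit rye.
    At sage: no right child.
    Visit sage.
  At fig: go right to poppy.
    At poppy: no left child.
    At poppy: go right to tulip.
      At tulip: no left child.
      At tulip: go right to ash.
        ash is a leaf — visit ash.
      Visit tulip.
    Visit poppy.
  Visit fig.
Visit bay.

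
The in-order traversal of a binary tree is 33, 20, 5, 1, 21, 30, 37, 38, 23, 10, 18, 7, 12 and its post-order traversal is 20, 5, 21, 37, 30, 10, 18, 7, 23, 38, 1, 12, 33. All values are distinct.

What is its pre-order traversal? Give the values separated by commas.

33, 12, 1, 5, 20, 38, 30, 21, 37, 23, 7, 18, 10

The last element of post-order is the root; it splits in-order into left and right subtrees.
Root 33: left subtree has 0 nodes { }, right has 12 {20, 5, 1, 21, 30, 37, 38, 23, 10, 18, 7, 12}.
  Root 12: left subtree has 11 nodes {20, 5, 1, 21, 30, 37, 38, 23, 10, 18, 7}, right has 0 { }.
    Root 1: left subtree has 2 nodes {20, 5}, right has 8 {21, 30, 37, 38, 23, 10, 18, 7}.
      Root 5: left subtree has 1 node {20}, right has 0 { }.
      Root 38: left subtree has 3 nodes {21, 30, 37}, right has 4 {23, 10, 18, 7}.
        Root 30: left subtree has 1 node {21}, right has 1 {37}.
        Root 23: left subtree has 0 nodes { }, right has 3 {10, 18, 7}.
          Root 7: left subtree has 2 nodes {10, 18}, right has 0 { }.
            Root 18: left subtree has 1 node {10}, right has 0 { }.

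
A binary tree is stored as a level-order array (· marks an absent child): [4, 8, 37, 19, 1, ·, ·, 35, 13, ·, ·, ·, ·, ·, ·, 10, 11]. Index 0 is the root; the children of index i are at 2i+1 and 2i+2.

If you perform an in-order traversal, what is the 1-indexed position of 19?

4

In-order visits the left subtree, then the node, then the right subtree.
At 4: go left to 8.
  At 8: go left to 19.
    At 19: go left to 35.
      At 35: go left to 10.
        10 is a leaf — visit 10.
      Visit 35.
      At 35: go right to 11.
        11 is a leaf — visit 11.
    Visit 19.
    At 19: go right to 13.
      13 is a leaf — visit 13.
  Visit 8.
  At 8: go right to 1.
    1 is a leaf — visit 1.
Visit 4.
At 4: go right to 37.
  37 is a leaf — visit 37.
Full in-order sequence: 10, 35, 11, 19, 13, 8, 1, 4, 37.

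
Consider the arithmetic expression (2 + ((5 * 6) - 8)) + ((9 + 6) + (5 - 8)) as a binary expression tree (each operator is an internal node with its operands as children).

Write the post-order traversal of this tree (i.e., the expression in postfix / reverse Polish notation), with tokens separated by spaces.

Post-order on an expression tree gives postfix notation: for each operator, emit left operand, right operand, then the operator.

2 5 6 * 8 - + 9 6 + 5 8 - + +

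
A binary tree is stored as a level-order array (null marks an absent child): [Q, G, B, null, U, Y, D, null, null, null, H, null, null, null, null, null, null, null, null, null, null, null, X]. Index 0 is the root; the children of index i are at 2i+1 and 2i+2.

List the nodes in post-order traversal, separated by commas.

Post-order visits the left subtree, then the right subtree, then the node.
At Q: go left to G.
  At G: no left child.
  At G: go right to U.
    At U: no left child.
    At U: go right to H.
      At H: no left child.
      At H: go right to X.
        X is a leaf — visit X.
      Visit H.
    Visit U.
  Visit G.
At Q: go right to B.
  At B: go left to Y.
    Y is a leaf — visit Y.
  At B: go right to D.
    D is a leaf — visit D.
  Visit B.
Visit Q.

X, H, U, G, Y, D, B, Q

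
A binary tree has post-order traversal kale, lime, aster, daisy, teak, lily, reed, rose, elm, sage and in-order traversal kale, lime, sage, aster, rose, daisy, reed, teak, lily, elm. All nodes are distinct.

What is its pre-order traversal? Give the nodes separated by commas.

The last element of post-order is the root; it splits in-order into left and right subtrees.
Root sage: left subtree has 2 nodes {kale, lime}, right has 7 {aster, rose, daisy, reed, teak, lily, elm}.
  Root lime: left subtree has 1 node {kale}, right has 0 { }.
  Root elm: left subtree has 6 nodes {aster, rose, daisy, reed, teak, lily}, right has 0 { }.
    Root rose: left subtree has 1 node {aster}, right has 4 {daisy, reed, teak, lily}.
      Root reed: left subtree has 1 node {daisy}, right has 2 {teak, lily}.
        Root lily: left subtree has 1 node {teak}, right has 0 { }.

sage, lime, kale, elm, rose, aster, reed, daisy, lily, teak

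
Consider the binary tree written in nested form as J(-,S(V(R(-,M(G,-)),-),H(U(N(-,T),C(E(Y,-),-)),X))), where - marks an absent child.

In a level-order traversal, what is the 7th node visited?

X

Level-order visits nodes level by level from the root, left to right within each level.
Level 0: J
Level 1: S
Level 2: V, H
Level 3: R, U, X
Level 4: M, N, C
Level 5: G, T, E
Level 6: Y
Full level-order sequence: J, S, V, H, R, U, X, M, N, C, G, T, E, Y.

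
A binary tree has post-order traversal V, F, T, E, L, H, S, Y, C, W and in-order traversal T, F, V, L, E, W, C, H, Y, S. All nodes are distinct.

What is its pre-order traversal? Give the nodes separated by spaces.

W L T F V E C Y H S

The last element of post-order is the root; it splits in-order into left and right subtrees.
Root W: left subtree has 5 nodes {T, F, V, L, E}, right has 4 {C, H, Y, S}.
  Root L: left subtree has 3 nodes {T, F, V}, right has 1 {E}.
    Root T: left subtree has 0 nodes { }, right has 2 {F, V}.
      Root F: left subtree has 0 nodes { }, right has 1 {V}.
  Root C: left subtree has 0 nodes { }, right has 3 {H, Y, S}.
    Root Y: left subtree has 1 node {H}, right has 1 {S}.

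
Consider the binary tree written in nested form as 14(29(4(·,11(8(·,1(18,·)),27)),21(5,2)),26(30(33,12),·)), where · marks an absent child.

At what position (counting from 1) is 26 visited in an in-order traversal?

In-order visits the left subtree, then the node, then the right subtree.
At 14: go left to 29.
  At 29: go left to 4.
    At 4: no left child.
    Visit 4.
    At 4: go right to 11.
      At 11: go left to 8.
        At 8: no left child.
        Visit 8.
        At 8: go right to 1.
          At 1: go left to 18.
            18 is a leaf — visit 18.
          Visit 1.
          At 1: no right child.
      Visit 11.
      At 11: go right to 27.
        27 is a leaf — visit 27.
  Visit 29.
  At 29: go right to 21.
    At 21: go left to 5.
      5 is a leaf — visit 5.
    Visit 21.
    At 21: go right to 2.
      2 is a leaf — visit 2.
Visit 14.
At 14: go right to 26.
  At 26: go left to 30.
    At 30: go left to 33.
      33 is a leaf — visit 33.
    Visit 30.
    At 30: go right to 12.
      12 is a leaf — visit 12.
  Visit 26.
  At 26: no right child.
Full in-order sequence: 4, 8, 18, 1, 11, 27, 29, 5, 21, 2, 14, 33, 30, 12, 26.

15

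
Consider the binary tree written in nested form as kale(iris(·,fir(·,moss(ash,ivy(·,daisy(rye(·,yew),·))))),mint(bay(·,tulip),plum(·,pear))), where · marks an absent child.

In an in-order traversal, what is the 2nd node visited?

In-order visits the left subtree, then the node, then the right subtree.
At kale: go left to iris.
  At iris: no left child.
  Visit iris.
  At iris: go right to fir.
    At fir: no left child.
    Visit fir.
    At fir: go right to moss.
      At moss: go left to ash.
        ash is a leaf — visit ash.
      Visit moss.
      At moss: go right to ivy.
        At ivy: no left child.
        Visit ivy.
        At ivy: go right to daisy.
          At daisy: go left to rye.
            At rye: no left child.
            Visit rye.
            At rye: go right to yew.
              yew is a leaf — visit yew.
          Visit daisy.
          At daisy: no right child.
Visit kale.
At kale: go right to mint.
  At mint: go left to bay.
    At bay: no left child.
    Visit bay.
    At bay: go right to tulip.
      tulip is a leaf — visit tulip.
  Visit mint.
  At mint: go right to plum.
    At plum: no left child.
    Visit plum.
    At plum: go right to pear.
      pear is a leaf — visit pear.
Full in-order sequence: iris, fir, ash, moss, ivy, rye, yew, daisy, kale, bay, tulip, mint, plum, pear.

fir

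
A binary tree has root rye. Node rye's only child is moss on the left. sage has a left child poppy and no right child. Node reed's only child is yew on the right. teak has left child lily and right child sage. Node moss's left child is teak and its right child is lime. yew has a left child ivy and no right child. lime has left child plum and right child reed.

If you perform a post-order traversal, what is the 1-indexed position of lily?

1

Post-order visits the left subtree, then the right subtree, then the node.
At rye: go left to moss.
  At moss: go left to teak.
    At teak: go left to lily.
      lily is a leaf — visit lily.
    At teak: go right to sage.
      At sage: go left to poppy.
        poppy is a leaf — visit poppy.
      At sage: no right child.
      Visit sage.
    Visit teak.
  At moss: go right to lime.
    At lime: go left to plum.
      plum is a leaf — visit plum.
    At lime: go right to reed.
      At reed: no left child.
      At reed: go right to yew.
        At yew: go left to ivy.
          ivy is a leaf — visit ivy.
        At yew: no right child.
        Visit yew.
      Visit reed.
    Visit lime.
  Visit moss.
At rye: no right child.
Visit rye.
Full post-order sequence: lily, poppy, sage, teak, plum, ivy, yew, reed, lime, moss, rye.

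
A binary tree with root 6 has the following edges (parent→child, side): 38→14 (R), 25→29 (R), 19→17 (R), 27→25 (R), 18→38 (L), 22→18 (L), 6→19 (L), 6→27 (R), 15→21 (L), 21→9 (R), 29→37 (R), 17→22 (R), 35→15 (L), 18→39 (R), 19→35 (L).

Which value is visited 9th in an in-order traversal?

In-order visits the left subtree, then the node, then the right subtree.
At 6: go left to 19.
  At 19: go left to 35.
    At 35: go left to 15.
      At 15: go left to 21.
        At 21: no left child.
        Visit 21.
        At 21: go right to 9.
          9 is a leaf — visit 9.
      Visit 15.
      At 15: no right child.
    Visit 35.
    At 35: no right child.
  Visit 19.
  At 19: go right to 17.
    At 17: no left child.
    Visit 17.
    At 17: go right to 22.
      At 22: go left to 18.
        At 18: go left to 38.
          At 38: no left child.
          Visit 38.
          At 38: go right to 14.
            14 is a leaf — visit 14.
        Visit 18.
        At 18: go right to 39.
          39 is a leaf — visit 39.
      Visit 22.
      At 22: no right child.
Visit 6.
At 6: go right to 27.
  At 27: no left child.
  Visit 27.
  At 27: go right to 25.
    At 25: no left child.
    Visit 25.
    At 25: go right to 29.
      At 29: no left child.
      Visit 29.
      At 29: go right to 37.
        37 is a leaf — visit 37.
Full in-order sequence: 21, 9, 15, 35, 19, 17, 38, 14, 18, 39, 22, 6, 27, 25, 29, 37.

18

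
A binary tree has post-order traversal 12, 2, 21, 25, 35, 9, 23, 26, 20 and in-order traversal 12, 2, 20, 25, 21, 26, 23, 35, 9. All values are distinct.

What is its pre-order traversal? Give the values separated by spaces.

The last element of post-order is the root; it splits in-order into left and right subtrees.
Root 20: left subtree has 2 nodes {12, 2}, right has 6 {25, 21, 26, 23, 35, 9}.
  Root 2: left subtree has 1 node {12}, right has 0 { }.
  Root 26: left subtree has 2 nodes {25, 21}, right has 3 {23, 35, 9}.
    Root 25: left subtree has 0 nodes { }, right has 1 {21}.
    Root 23: left subtree has 0 nodes { }, right has 2 {35, 9}.
      Root 9: left subtree has 1 node {35}, right has 0 { }.

20 2 12 26 25 21 23 9 35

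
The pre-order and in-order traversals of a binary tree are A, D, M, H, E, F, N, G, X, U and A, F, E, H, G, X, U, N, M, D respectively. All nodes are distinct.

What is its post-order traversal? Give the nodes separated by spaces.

F E U X G N H M D A

The first element of pre-order is the root; it splits in-order into left and right subtrees.
Root A: left subtree has 0 nodes { }, right has 9 {F, E, H, G, X, U, N, M, D}.
  Root D: left subtree has 8 nodes {F, E, H, G, X, U, N, M}, right has 0 { }.
    Root M: left subtree has 7 nodes {F, E, H, G, X, U, N}, right has 0 { }.
      Root H: left subtree has 2 nodes {F, E}, right has 4 {G, X, U, N}.
        Root E: left subtree has 1 node {F}, right has 0 { }.
        Root N: left subtree has 3 nodes {G, X, U}, right has 0 { }.
          Root G: left subtree has 0 nodes { }, right has 2 {X, U}.
            Root X: left subtree has 0 nodes { }, right has 1 {U}.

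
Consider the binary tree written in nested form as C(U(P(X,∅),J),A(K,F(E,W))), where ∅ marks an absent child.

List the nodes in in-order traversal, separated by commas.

In-order visits the left subtree, then the node, then the right subtree.
At C: go left to U.
  At U: go left to P.
    At P: go left to X.
      X is a leaf — visit X.
    Visit P.
    At P: no right child.
  Visit U.
  At U: go right to J.
    J is a leaf — visit J.
Visit C.
At C: go right to A.
  At A: go left to K.
    K is a leaf — visit K.
  Visit A.
  At A: go right to F.
    At F: go left to E.
      E is a leaf — visit E.
    Visit F.
    At F: go right to W.
      W is a leaf — visit W.

X, P, U, J, C, K, A, E, F, W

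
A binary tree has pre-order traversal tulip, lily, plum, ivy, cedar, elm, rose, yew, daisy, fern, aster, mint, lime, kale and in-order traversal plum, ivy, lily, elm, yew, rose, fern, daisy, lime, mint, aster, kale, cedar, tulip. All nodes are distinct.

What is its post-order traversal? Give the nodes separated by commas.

The first element of pre-order is the root; it splits in-order into left and right subtrees.
Root tulip: left subtree has 13 nodes {plum, ivy, lily, elm, yew, rose, fern, daisy, lime, mint, aster, kale, cedar}, right has 0 { }.
  Root lily: left subtree has 2 nodes {plum, ivy}, right has 10 {elm, yew, rose, fern, daisy, lime, mint, aster, kale, cedar}.
    Root plum: left subtree has 0 nodes { }, right has 1 {ivy}.
    Root cedar: left subtree has 9 nodes {elm, yew, rose, fern, daisy, lime, mint, aster, kale}, right has 0 { }.
      Root elm: left subtree has 0 nodes { }, right has 8 {yew, rose, fern, daisy, lime, mint, aster, kale}.
        Root rose: left subtree has 1 node {yew}, right has 6 {fern, daisy, lime, mint, aster, kale}.
          Root daisy: left subtree has 1 node {fern}, right has 4 {lime, mint, aster, kale}.
            Root aster: left subtree has 2 nodes {lime, mint}, right has 1 {kale}.
              Root mint: left subtree has 1 node {lime}, right has 0 { }.

ivy, plum, yew, fern, lime, mint, kale, aster, daisy, rose, elm, cedar, lily, tulip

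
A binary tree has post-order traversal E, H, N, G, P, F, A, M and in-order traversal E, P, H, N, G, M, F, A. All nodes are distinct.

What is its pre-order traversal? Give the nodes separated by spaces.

The last element of post-order is the root; it splits in-order into left and right subtrees.
Root M: left subtree has 5 nodes {E, P, H, N, G}, right has 2 {F, A}.
  Root P: left subtree has 1 node {E}, right has 3 {H, N, G}.
    Root G: left subtree has 2 nodes {H, N}, right has 0 { }.
      Root N: left subtree has 1 node {H}, right has 0 { }.
  Root A: left subtree has 1 node {F}, right has 0 { }.

M P E G N H A F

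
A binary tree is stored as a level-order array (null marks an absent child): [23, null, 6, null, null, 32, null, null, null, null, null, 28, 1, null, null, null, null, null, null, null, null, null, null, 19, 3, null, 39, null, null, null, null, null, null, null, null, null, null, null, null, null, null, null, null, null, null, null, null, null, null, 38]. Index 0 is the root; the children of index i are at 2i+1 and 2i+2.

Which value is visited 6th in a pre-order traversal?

Pre-order visits the node, then its left subtree, then its right subtree.
Visit 23.
At 23: no left child.
At 23: go right to 6.
  Visit 6.
  At 6: go left to 32.
    Visit 32.
    At 32: go left to 28.
      Visit 28.
      At 28: go left to 19.
        19 is a leaf — visit 19.
      At 28: go right to 3.
        Visit 3.
        At 3: go left to 38.
          38 is a leaf — visit 38.
        At 3: no right child.
    At 32: go right to 1.
      Visit 1.
      At 1: no left child.
      At 1: go right to 39.
        39 is a leaf — visit 39.
  At 6: no right child.
Full pre-order sequence: 23, 6, 32, 28, 19, 3, 38, 1, 39.

3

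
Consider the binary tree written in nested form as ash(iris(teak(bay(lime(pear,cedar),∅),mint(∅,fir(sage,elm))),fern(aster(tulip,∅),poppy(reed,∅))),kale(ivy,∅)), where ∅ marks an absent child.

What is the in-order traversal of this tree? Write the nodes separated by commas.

pear, lime, cedar, bay, teak, mint, sage, fir, elm, iris, tulip, aster, fern, reed, poppy, ash, ivy, kale

In-order visits the left subtree, then the node, then the right subtree.
At ash: go left to iris.
  At iris: go left to teak.
    At teak: go left to bay.
      At bay: go left to lime.
        At lime: go left to pear.
          pear is a leaf — visit pear.
        Visit lime.
        At lime: go right to cedar.
          cedar is a leaf — visit cedar.
      Visit bay.
      At bay: no right child.
    Visit teak.
    At teak: go right to mint.
      At mint: no left child.
      Visit mint.
      At mint: go right to fir.
        At fir: go left to sage.
          sage is a leaf — visit sage.
        Visit fir.
        At fir: go right to elm.
          elm is a leaf — visit elm.
  Visit iris.
  At iris: go right to fern.
    At fern: go left to aster.
      At aster: go left to tulip.
        tulip is a leaf — visit tulip.
      Visit aster.
      At aster: no right child.
    Visit fern.
    At fern: go right to poppy.
      At poppy: go left to reed.
        reed is a leaf — visit reed.
      Visit poppy.
      At poppy: no right child.
Visit ash.
At ash: go right to kale.
  At kale: go left to ivy.
    ivy is a leaf — visit ivy.
  Visit kale.
  At kale: no right child.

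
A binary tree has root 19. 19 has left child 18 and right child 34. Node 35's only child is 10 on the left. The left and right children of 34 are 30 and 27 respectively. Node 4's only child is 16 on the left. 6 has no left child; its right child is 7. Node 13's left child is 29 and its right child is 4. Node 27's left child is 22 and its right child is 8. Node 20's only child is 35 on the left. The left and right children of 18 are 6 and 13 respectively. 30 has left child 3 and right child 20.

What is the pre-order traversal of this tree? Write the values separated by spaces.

19 18 6 7 13 29 4 16 34 30 3 20 35 10 27 22 8

Pre-order visits the node, then its left subtree, then its right subtree.
Visit 19.
At 19: go left to 18.
  Visit 18.
  At 18: go left to 6.
    Visit 6.
    At 6: no left child.
    At 6: go right to 7.
      7 is a leaf — visit 7.
  At 18: go right to 13.
    Visit 13.
    At 13: go left to 29.
      29 is a leaf — visit 29.
    At 13: go right to 4.
      Visit 4.
      At 4: go left to 16.
        16 is a leaf — visit 16.
      At 4: no right child.
At 19: go right to 34.
  Visit 34.
  At 34: go left to 30.
    Visit 30.
    At 30: go left to 3.
      3 is a leaf — visit 3.
    At 30: go right to 20.
      Visit 20.
      At 20: go left to 35.
        Visit 35.
        At 35: go left to 10.
          10 is a leaf — visit 10.
        At 35: no right child.
      At 20: no right child.
  At 34: go right to 27.
    Visit 27.
    At 27: go left to 22.
      22 is a leaf — visit 22.
    At 27: go right to 8.
      8 is a leaf — visit 8.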